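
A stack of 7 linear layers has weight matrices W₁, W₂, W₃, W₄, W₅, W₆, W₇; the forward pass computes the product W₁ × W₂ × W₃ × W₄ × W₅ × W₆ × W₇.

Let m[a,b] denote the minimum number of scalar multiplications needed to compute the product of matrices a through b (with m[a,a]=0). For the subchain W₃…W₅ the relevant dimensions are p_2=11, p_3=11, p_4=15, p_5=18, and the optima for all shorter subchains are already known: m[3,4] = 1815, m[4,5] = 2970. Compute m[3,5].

m[3,5] = min over k∈[3,4] of m[3,k]+m[k+1,5]+p_{2}·p_k·p_{5}.
k=3: 0 + 2970 + 11·11·18 = 5148; k=4: 1815 + 0 + 11·15·18 = 4785.
Minimum: 4785 at k=4.

4785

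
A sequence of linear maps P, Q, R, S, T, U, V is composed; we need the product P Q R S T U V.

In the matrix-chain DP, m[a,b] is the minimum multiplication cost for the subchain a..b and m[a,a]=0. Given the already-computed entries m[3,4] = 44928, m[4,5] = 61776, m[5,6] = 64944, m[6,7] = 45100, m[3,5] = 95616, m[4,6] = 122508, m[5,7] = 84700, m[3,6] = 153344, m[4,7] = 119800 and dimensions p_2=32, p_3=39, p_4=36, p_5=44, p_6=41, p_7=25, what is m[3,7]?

m[3,7] = min over k∈[3,6] of m[3,k]+m[k+1,7]+p_{2}·p_k·p_{7}.
k=3: 0 + 119800 + 32·39·25 = 151000; k=4: 44928 + 84700 + 32·36·25 = 158428; k=5: 95616 + 45100 + 32·44·25 = 175916; k=6: 153344 + 0 + 32·41·25 = 186144.
Minimum: 151000 at k=3.

151000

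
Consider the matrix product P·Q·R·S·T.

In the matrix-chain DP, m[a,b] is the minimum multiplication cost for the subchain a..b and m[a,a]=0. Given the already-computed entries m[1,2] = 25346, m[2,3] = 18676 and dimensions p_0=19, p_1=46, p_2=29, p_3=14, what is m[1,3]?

30912

m[1,3] = min over k∈[1,2] of m[1,k]+m[k+1,3]+p_{0}·p_k·p_{3}.
k=1: 0 + 18676 + 19·46·14 = 30912; k=2: 25346 + 0 + 19·29·14 = 33060.
Minimum: 30912 at k=1.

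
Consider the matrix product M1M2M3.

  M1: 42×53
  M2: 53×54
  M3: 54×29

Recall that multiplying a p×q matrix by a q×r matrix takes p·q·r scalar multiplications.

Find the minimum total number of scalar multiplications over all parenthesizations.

147552

Order (M1(M2M3)): (M2M3): 53×54 by 54×29 → 53×29, cost 53·54·29 = 82998; (M1(M2M3)): 42×53 by 53×29 → 42×29, cost 42·53·29 = 64554; cumulative 147552. Total 147552.
Order ((M1M2)M3): (M1M2): 42×53 by 53×54 → 42×54, cost 42·53·54 = 120204; ((M1M2)M3): 42×54 by 54×29 → 42×29, cost 42·54·29 = 65772; cumulative 185976. Total 185976.
Minimum: 147552.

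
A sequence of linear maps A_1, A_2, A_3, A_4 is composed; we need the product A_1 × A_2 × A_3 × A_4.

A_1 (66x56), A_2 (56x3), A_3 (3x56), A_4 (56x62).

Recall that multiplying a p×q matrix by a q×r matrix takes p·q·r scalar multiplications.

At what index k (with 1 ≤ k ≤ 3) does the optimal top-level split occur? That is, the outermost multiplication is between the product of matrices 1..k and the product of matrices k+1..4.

2

Adjacent pairs: A_1A_2 = 66·56·3 = 11088; A_2A_3 = 56·3·56 = 9408; A_3A_4 = 3·56·62 = 10416.
Length 3: A_1..A_3: k=1: 0+9408+66·56·56=216384; k=2: 11088+0+66·3·56=22176 → min 22176 | A_2..A_4: k=2: 0+10416+56·3·62=20832; k=3: 9408+0+56·56·62=203840 → min 20832.
Top-level splits: k=1: (A_1..A_1)·(A_2..A_4) → 0+20832+66·56·62 = 249984; k=2: (A_1..A_2)·(A_3..A_4) → 11088+10416+66·3·62 = 33780; k=3: (A_1..A_3)·(A_4..A_4) → 22176+0+66·56·62 = 251328.
Best split is after A_2, i.e. k = 2.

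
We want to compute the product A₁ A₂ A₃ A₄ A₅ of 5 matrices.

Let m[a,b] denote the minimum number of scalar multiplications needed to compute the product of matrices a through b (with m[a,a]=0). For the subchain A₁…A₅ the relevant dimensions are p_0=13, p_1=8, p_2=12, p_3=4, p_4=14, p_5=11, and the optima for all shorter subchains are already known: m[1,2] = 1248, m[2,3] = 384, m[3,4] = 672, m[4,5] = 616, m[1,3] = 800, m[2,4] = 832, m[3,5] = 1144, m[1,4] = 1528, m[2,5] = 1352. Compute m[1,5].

1988

m[1,5] = min over k∈[1,4] of m[1,k]+m[k+1,5]+p_{0}·p_k·p_{5}.
k=1: 0 + 1352 + 13·8·11 = 2496; k=2: 1248 + 1144 + 13·12·11 = 4108; k=3: 800 + 616 + 13·4·11 = 1988; k=4: 1528 + 0 + 13·14·11 = 3530.
Minimum: 1988 at k=3.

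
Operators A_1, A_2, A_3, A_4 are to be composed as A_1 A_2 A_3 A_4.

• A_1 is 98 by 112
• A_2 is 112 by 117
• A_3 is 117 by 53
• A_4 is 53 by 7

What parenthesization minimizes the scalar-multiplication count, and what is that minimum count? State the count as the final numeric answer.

211967

Adjacent pairs: A_1A_2 = 98·112·117 = 1284192; A_2A_3 = 112·117·53 = 694512; A_3A_4 = 117·53·7 = 43407.
Length 3: A_1..A_3: k=1: 0+694512+98·112·53=1276240; k=2: 1284192+0+98·117·53=1891890 → min 1276240 | A_2..A_4: k=2: 0+43407+112·117·7=135135; k=3: 694512+0+112·53·7=736064 → min 135135.
Length 4: A_1..A_4: k=1: 0+135135+98·112·7=211967; k=2: 1284192+43407+98·117·7=1407861; k=3: 1276240+0+98·53·7=1312598 → min 211967.
Optimal parenthesization: (A_1 (A_2 (A_3 A_4))) with cost 211967.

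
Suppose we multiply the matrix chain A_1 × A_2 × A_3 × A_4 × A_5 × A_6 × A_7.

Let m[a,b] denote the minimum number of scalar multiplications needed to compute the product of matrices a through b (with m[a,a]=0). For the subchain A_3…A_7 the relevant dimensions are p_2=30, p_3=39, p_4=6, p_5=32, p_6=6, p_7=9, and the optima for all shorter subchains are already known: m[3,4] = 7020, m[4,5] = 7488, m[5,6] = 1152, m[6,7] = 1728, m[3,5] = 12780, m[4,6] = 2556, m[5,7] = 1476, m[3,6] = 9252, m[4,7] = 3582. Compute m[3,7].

10116

m[3,7] = min over k∈[3,6] of m[3,k]+m[k+1,7]+p_{2}·p_k·p_{7}.
k=3: 0 + 3582 + 30·39·9 = 14112; k=4: 7020 + 1476 + 30·6·9 = 10116; k=5: 12780 + 1728 + 30·32·9 = 23148; k=6: 9252 + 0 + 30·6·9 = 10872.
Minimum: 10116 at k=4.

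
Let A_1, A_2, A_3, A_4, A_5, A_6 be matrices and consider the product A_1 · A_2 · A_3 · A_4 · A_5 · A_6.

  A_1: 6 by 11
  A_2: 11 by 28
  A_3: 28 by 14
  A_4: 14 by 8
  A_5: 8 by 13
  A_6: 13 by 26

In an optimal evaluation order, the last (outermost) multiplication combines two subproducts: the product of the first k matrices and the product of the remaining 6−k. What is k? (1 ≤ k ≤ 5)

Adjacent pairs: A_1A_2 = 6·11·28 = 1848; A_2A_3 = 11·28·14 = 4312; A_3A_4 = 28·14·8 = 3136; A_4A_5 = 14·8·13 = 1456; A_5A_6 = 8·13·26 = 2704.
Length 3: A_1..A_3: k=1: 0+4312+6·11·14=5236; k=2: 1848+0+6·28·14=4200 → min 4200 | A_2..A_4: k=2: 0+3136+11·28·8=5600; k=3: 4312+0+11·14·8=5544 → min 5544 | A_3..A_5: k=3: 0+1456+28·14·13=6552; k=4: 3136+0+28·8·13=6048 → min 6048 | A_4..A_6: k=4: 0+2704+14·8·26=5616; k=5: 1456+0+14·13·26=6188 → min 5616.
Length 4: A_1..A_4: k=1: 0+5544+6·11·8=6072; k=2: 1848+3136+6·28·8=6328; k=3: 4200+0+6·14·8=4872 → min 4872 | A_2..A_5: k=2: 0+6048+11·28·13=10052; k=3: 4312+1456+11·14·13=7770; k=4: 5544+0+11·8·13=6688 → min 6688 | A_3..A_6: k=3: 0+5616+28·14·26=15808; k=4: 3136+2704+28·8·26=11664; k=5: 6048+0+28·13·26=15512 → min 11664.
Length 5: A_1..A_5: k=1: 0+6688+6·11·13=7546; k=2: 1848+6048+6·28·13=10080; k=3: 4200+1456+6·14·13=6748; k=4: 4872+0+6·8·13=5496 → min 5496 | A_2..A_6: k=2: 0+11664+11·28·26=19672; k=3: 4312+5616+11·14·26=13932; k=4: 5544+2704+11·8·26=10536; k=5: 6688+0+11·13·26=10406 → min 10406.
Top-level splits: k=1: (A_1..A_1)·(A_2..A_6) → 0+10406+6·11·26 = 12122; k=2: (A_1..A_2)·(A_3..A_6) → 1848+11664+6·28·26 = 17880; k=3: (A_1..A_3)·(A_4..A_6) → 4200+5616+6·14·26 = 12000; k=4: (A_1..A_4)·(A_5..A_6) → 4872+2704+6·8·26 = 8824; k=5: (A_1..A_5)·(A_6..A_6) → 5496+0+6·13·26 = 7524.
Best split is after A_5, i.e. k = 5.

5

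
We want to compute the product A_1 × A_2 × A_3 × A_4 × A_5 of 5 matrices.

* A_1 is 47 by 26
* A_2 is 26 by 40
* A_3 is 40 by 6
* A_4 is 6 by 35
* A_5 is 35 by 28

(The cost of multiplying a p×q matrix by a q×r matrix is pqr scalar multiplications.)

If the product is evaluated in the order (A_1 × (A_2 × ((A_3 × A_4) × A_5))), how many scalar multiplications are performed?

(A_3 × A_4): 40×6 by 6×35 → 40×35, cost 40·6·35 = 8400
((A_3 × A_4) × A_5): 40×35 by 35×28 → 40×28, cost 40·35·28 = 39200; cumulative 47600
(A_2 × ((A_3 × A_4) × A_5)): 26×40 by 40×28 → 26×28, cost 26·40·28 = 29120; cumulative 76720
(A_1 × (A_2 × ((A_3 × A_4) × A_5))): 47×26 by 26×28 → 47×28, cost 47·26·28 = 34216; cumulative 110936
Total: 110936 scalar multiplications.

110936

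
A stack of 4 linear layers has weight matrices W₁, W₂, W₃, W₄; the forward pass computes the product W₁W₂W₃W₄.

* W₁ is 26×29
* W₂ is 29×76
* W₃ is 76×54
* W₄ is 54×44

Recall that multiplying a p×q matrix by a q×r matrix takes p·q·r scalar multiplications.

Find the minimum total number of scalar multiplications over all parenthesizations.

Adjacent pairs: W₁W₂ = 26·29·76 = 57304; W₂W₃ = 29·76·54 = 119016; W₃W₄ = 76·54·44 = 180576.
Length 3: W₁..W₃: k=1: 0+119016+26·29·54=159732; k=2: 57304+0+26·76·54=164008 → min 159732 | W₂..W₄: k=2: 0+180576+29·76·44=277552; k=3: 119016+0+29·54·44=187920 → min 187920.
Length 4: W₁..W₄: k=1: 0+187920+26·29·44=221096; k=2: 57304+180576+26·76·44=324824; k=3: 159732+0+26·54·44=221508 → min 221096.
Optimal order: (W₁((W₂W₃)W₄)) with cost 221096.

221096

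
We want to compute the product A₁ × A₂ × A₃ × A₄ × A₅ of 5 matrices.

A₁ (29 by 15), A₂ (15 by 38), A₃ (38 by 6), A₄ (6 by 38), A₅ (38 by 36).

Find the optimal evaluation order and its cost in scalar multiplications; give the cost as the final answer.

Adjacent pairs: A₁A₂ = 29·15·38 = 16530; A₂A₃ = 15·38·6 = 3420; A₃A₄ = 38·6·38 = 8664; A₄A₅ = 6·38·36 = 8208.
Length 3: A₁..A₃: k=1: 0+3420+29·15·6=6030; k=2: 16530+0+29·38·6=23142 → min 6030 | A₂..A₄: k=2: 0+8664+15·38·38=30324; k=3: 3420+0+15·6·38=6840 → min 6840 | A₃..A₅: k=3: 0+8208+38·6·36=16416; k=4: 8664+0+38·38·36=60648 → min 16416.
Length 4: A₁..A₄: k=1: 0+6840+29·15·38=23370; k=2: 16530+8664+29·38·38=67070; k=3: 6030+0+29·6·38=12642 → min 12642 | A₂..A₅: k=2: 0+16416+15·38·36=36936; k=3: 3420+8208+15·6·36=14868; k=4: 6840+0+15·38·36=27360 → min 14868.
Length 5: A₁..A₅: k=1: 0+14868+29·15·36=30528; k=2: 16530+16416+29·38·36=72618; k=3: 6030+8208+29·6·36=20502; k=4: 12642+0+29·38·36=52314 → min 20502.
Optimal parenthesization: ((A₁ × (A₂ × A₃)) × (A₄ × A₅)) with cost 20502.

20502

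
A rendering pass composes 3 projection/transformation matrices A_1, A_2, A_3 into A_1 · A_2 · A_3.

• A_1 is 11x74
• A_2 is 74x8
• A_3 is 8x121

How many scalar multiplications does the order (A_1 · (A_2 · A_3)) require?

170126

(A_2 · A_3): 74×8 by 8×121 → 74×121, cost 74·8·121 = 71632
(A_1 · (A_2 · A_3)): 11×74 by 74×121 → 11×121, cost 11·74·121 = 98494; cumulative 170126
Total: 170126 scalar multiplications.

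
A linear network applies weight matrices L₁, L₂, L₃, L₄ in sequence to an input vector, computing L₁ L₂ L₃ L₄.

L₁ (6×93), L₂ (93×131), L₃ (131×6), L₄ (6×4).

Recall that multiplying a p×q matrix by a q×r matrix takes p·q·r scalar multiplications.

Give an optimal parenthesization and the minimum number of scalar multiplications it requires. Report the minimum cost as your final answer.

54108

Adjacent pairs: L₁L₂ = 6·93·131 = 73098; L₂L₃ = 93·131·6 = 73098; L₃L₄ = 131·6·4 = 3144.
Length 3: L₁..L₃: k=1: 0+73098+6·93·6=76446; k=2: 73098+0+6·131·6=77814 → min 76446 | L₂..L₄: k=2: 0+3144+93·131·4=51876; k=3: 73098+0+93·6·4=75330 → min 51876.
Length 4: L₁..L₄: k=1: 0+51876+6·93·4=54108; k=2: 73098+3144+6·131·4=79386; k=3: 76446+0+6·6·4=76590 → min 54108.
Optimal parenthesization: (L₁ (L₂ (L₃ L₄))) with cost 54108.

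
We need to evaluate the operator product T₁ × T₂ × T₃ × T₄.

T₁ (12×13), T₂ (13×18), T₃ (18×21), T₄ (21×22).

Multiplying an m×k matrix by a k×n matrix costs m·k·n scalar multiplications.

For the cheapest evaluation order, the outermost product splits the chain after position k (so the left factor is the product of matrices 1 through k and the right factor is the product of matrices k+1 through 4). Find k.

3

Adjacent pairs: T₁T₂ = 12·13·18 = 2808; T₂T₃ = 13·18·21 = 4914; T₃T₄ = 18·21·22 = 8316.
Length 3: T₁..T₃: k=1: 0+4914+12·13·21=8190; k=2: 2808+0+12·18·21=7344 → min 7344 | T₂..T₄: k=2: 0+8316+13·18·22=13464; k=3: 4914+0+13·21·22=10920 → min 10920.
Top-level splits: k=1: (T₁..T₁)·(T₂..T₄) → 0+10920+12·13·22 = 14352; k=2: (T₁..T₂)·(T₃..T₄) → 2808+8316+12·18·22 = 15876; k=3: (T₁..T₃)·(T₄..T₄) → 7344+0+12·21·22 = 12888.
Best split is after T₃, i.e. k = 3.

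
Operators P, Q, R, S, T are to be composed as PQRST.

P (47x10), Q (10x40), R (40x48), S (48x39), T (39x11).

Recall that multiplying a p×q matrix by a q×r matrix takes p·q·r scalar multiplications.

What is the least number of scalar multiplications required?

47380

Adjacent pairs: PQ = 47·10·40 = 18800; QR = 10·40·48 = 19200; RS = 40·48·39 = 74880; ST = 48·39·11 = 20592.
Length 3: P..R: k=1: 0+19200+47·10·48=41760; k=2: 18800+0+47·40·48=109040 → min 41760 | Q..S: k=2: 0+74880+10·40·39=90480; k=3: 19200+0+10·48·39=37920 → min 37920 | R..T: k=3: 0+20592+40·48·11=41712; k=4: 74880+0+40·39·11=92040 → min 41712.
Length 4: P..S: k=1: 0+37920+47·10·39=56250; k=2: 18800+74880+47·40·39=167000; k=3: 41760+0+47·48·39=129744 → min 56250 | Q..T: k=2: 0+41712+10·40·11=46112; k=3: 19200+20592+10·48·11=45072; k=4: 37920+0+10·39·11=42210 → min 42210.
Length 5: P..T: k=1: 0+42210+47·10·11=47380; k=2: 18800+41712+47·40·11=81192; k=3: 41760+20592+47·48·11=87168; k=4: 56250+0+47·39·11=76413 → min 47380.
Optimal order: (P(((QR)S)T)) with cost 47380.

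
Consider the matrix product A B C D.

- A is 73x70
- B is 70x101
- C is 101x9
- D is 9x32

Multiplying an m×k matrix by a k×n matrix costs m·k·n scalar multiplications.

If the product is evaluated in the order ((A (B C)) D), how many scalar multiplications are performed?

(B C): 70×101 by 101×9 → 70×9, cost 70·101·9 = 63630
(A (B C)): 73×70 by 70×9 → 73×9, cost 73·70·9 = 45990; cumulative 109620
((A (B C)) D): 73×9 by 9×32 → 73×32, cost 73·9·32 = 21024; cumulative 130644
Total: 130644 scalar multiplications.

130644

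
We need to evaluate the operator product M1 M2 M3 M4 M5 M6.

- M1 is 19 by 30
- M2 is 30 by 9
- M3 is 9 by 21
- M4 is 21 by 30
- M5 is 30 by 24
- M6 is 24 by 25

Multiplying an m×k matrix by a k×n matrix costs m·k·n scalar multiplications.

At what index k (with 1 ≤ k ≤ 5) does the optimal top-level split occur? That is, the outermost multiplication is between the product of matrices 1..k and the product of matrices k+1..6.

Adjacent pairs: M1M2 = 19·30·9 = 5130; M2M3 = 30·9·21 = 5670; M3M4 = 9·21·30 = 5670; M4M5 = 21·30·24 = 15120; M5M6 = 30·24·25 = 18000.
Length 3: M1..M3: k=1: 0+5670+19·30·21=17640; k=2: 5130+0+19·9·21=8721 → min 8721 | M2..M4: k=2: 0+5670+30·9·30=13770; k=3: 5670+0+30·21·30=24570 → min 13770 | M3..M5: k=3: 0+15120+9·21·24=19656; k=4: 5670+0+9·30·24=12150 → min 12150 | M4..M6: k=4: 0+18000+21·30·25=33750; k=5: 15120+0+21·24·25=27720 → min 27720.
Length 4: M1..M4: k=1: 0+13770+19·30·30=30870; k=2: 5130+5670+19·9·30=15930; k=3: 8721+0+19·21·30=20691 → min 15930 | M2..M5: k=2: 0+12150+30·9·24=18630; k=3: 5670+15120+30·21·24=35910; k=4: 13770+0+30·30·24=35370 → min 18630 | M3..M6: k=3: 0+27720+9·21·25=32445; k=4: 5670+18000+9·30·25=30420; k=5: 12150+0+9·24·25=17550 → min 17550.
Length 5: M1..M5: k=1: 0+18630+19·30·24=32310; k=2: 5130+12150+19·9·24=21384; k=3: 8721+15120+19·21·24=33417; k=4: 15930+0+19·30·24=29610 → min 21384 | M2..M6: k=2: 0+17550+30·9·25=24300; k=3: 5670+27720+30·21·25=49140; k=4: 13770+18000+30·30·25=54270; k=5: 18630+0+30·24·25=36630 → min 24300.
Top-level splits: k=1: (M1..M1)·(M2..M6) → 0+24300+19·30·25 = 38550; k=2: (M1..M2)·(M3..M6) → 5130+17550+19·9·25 = 26955; k=3: (M1..M3)·(M4..M6) → 8721+27720+19·21·25 = 46416; k=4: (M1..M4)·(M5..M6) → 15930+18000+19·30·25 = 48180; k=5: (M1..M5)·(M6..M6) → 21384+0+19·24·25 = 32784.
Best split is after M2, i.e. k = 2.

2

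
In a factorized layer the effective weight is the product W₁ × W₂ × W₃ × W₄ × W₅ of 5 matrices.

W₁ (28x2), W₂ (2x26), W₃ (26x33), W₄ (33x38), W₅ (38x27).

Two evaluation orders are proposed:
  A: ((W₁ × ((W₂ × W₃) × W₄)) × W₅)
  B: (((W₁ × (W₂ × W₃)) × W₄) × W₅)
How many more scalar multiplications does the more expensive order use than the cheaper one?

32324

Order A = ((W₁ × ((W₂ × W₃) × W₄)) × W₅): (W₂ × W₃): 2×26 by 26×33 → 2×33, cost 2·26·33 = 1716; ((W₂ × W₃) × W₄): 2×33 by 33×38 → 2×38, cost 2·33·38 = 2508; cumulative 4224; (W₁ × ((W₂ × W₃) × W₄)): 28×2 by 2×38 → 28×38, cost 28·2·38 = 2128; cumulative 6352; ((W₁ × ((W₂ × W₃) × W₄)) × W₅): 28×38 by 38×27 → 28×27, cost 28·38·27 = 28728; cumulative 35080. Total 35080.
Order B = (((W₁ × (W₂ × W₃)) × W₄) × W₅): (W₂ × W₃): 2×26 by 26×33 → 2×33, cost 2·26·33 = 1716; (W₁ × (W₂ × W₃)): 28×2 by 2×33 → 28×33, cost 28·2·33 = 1848; cumulative 3564; ((W₁ × (W₂ × W₃)) × W₄): 28×33 by 33×38 → 28×38, cost 28·33·38 = 35112; cumulative 38676; (((W₁ × (W₂ × W₃)) × W₄) × W₅): 28×38 by 38×27 → 28×27, cost 28·38·27 = 28728; cumulative 67404. Total 67404.
Difference: |35080 − 67404| = 32324.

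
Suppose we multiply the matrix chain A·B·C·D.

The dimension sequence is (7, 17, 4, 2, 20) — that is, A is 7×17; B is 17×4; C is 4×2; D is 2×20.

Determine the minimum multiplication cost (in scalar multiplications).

654

Adjacent pairs: AB = 7·17·4 = 476; BC = 17·4·2 = 136; CD = 4·2·20 = 160.
Length 3: A..C: k=1: 0+136+7·17·2=374; k=2: 476+0+7·4·2=532 → min 374 | B..D: k=2: 0+160+17·4·20=1520; k=3: 136+0+17·2·20=816 → min 816.
Length 4: A..D: k=1: 0+816+7·17·20=3196; k=2: 476+160+7·4·20=1196; k=3: 374+0+7·2·20=654 → min 654.
Optimal order: ((A·(B·C))·D) with cost 654.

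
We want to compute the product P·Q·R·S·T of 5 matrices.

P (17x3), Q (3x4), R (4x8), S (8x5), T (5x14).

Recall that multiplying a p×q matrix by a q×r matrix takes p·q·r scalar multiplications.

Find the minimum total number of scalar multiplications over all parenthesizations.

Adjacent pairs: PQ = 17·3·4 = 204; QR = 3·4·8 = 96; RS = 4·8·5 = 160; ST = 8·5·14 = 560.
Length 3: P..R: k=1: 0+96+17·3·8=504; k=2: 204+0+17·4·8=748 → min 504 | Q..S: k=2: 0+160+3·4·5=220; k=3: 96+0+3·8·5=216 → min 216 | R..T: k=3: 0+560+4·8·14=1008; k=4: 160+0+4·5·14=440 → min 440.
Length 4: P..S: k=1: 0+216+17·3·5=471; k=2: 204+160+17·4·5=704; k=3: 504+0+17·8·5=1184 → min 471 | Q..T: k=2: 0+440+3·4·14=608; k=3: 96+560+3·8·14=992; k=4: 216+0+3·5·14=426 → min 426.
Length 5: P..T: k=1: 0+426+17·3·14=1140; k=2: 204+440+17·4·14=1596; k=3: 504+560+17·8·14=2968; k=4: 471+0+17·5·14=1661 → min 1140.
Optimal order: (P·(((Q·R)·S)·T)) with cost 1140.

1140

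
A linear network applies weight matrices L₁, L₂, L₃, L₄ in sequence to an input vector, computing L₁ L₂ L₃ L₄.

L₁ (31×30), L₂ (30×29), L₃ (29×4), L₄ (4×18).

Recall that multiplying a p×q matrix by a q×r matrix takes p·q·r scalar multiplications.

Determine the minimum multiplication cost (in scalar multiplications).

9432

Adjacent pairs: L₁L₂ = 31·30·29 = 26970; L₂L₃ = 30·29·4 = 3480; L₃L₄ = 29·4·18 = 2088.
Length 3: L₁..L₃: k=1: 0+3480+31·30·4=7200; k=2: 26970+0+31·29·4=30566 → min 7200 | L₂..L₄: k=2: 0+2088+30·29·18=17748; k=3: 3480+0+30·4·18=5640 → min 5640.
Length 4: L₁..L₄: k=1: 0+5640+31·30·18=22380; k=2: 26970+2088+31·29·18=45240; k=3: 7200+0+31·4·18=9432 → min 9432.
Optimal order: ((L₁ (L₂ L₃)) L₄) with cost 9432.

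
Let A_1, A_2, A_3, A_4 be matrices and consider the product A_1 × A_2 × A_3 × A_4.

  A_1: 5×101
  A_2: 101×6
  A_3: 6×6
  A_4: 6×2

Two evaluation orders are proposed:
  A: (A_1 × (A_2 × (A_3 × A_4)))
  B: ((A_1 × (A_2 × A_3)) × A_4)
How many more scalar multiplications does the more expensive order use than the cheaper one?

4432

Order A = (A_1 × (A_2 × (A_3 × A_4))): (A_3 × A_4): 6×6 by 6×2 → 6×2, cost 6·6·2 = 72; (A_2 × (A_3 × A_4)): 101×6 by 6×2 → 101×2, cost 101·6·2 = 1212; cumulative 1284; (A_1 × (A_2 × (A_3 × A_4))): 5×101 by 101×2 → 5×2, cost 5·101·2 = 1010; cumulative 2294. Total 2294.
Order B = ((A_1 × (A_2 × A_3)) × A_4): (A_2 × A_3): 101×6 by 6×6 → 101×6, cost 101·6·6 = 3636; (A_1 × (A_2 × A_3)): 5×101 by 101×6 → 5×6, cost 5·101·6 = 3030; cumulative 6666; ((A_1 × (A_2 × A_3)) × A_4): 5×6 by 6×2 → 5×2, cost 5·6·2 = 60; cumulative 6726. Total 6726.
Difference: |2294 − 6726| = 4432.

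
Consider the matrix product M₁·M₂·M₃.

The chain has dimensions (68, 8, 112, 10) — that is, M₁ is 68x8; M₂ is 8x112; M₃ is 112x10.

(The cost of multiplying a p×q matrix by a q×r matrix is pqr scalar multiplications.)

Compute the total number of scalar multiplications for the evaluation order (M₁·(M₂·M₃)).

(M₂·M₃): 8×112 by 112×10 → 8×10, cost 8·112·10 = 8960
(M₁·(M₂·M₃)): 68×8 by 8×10 → 68×10, cost 68·8·10 = 5440; cumulative 14400
Total: 14400 scalar multiplications.

14400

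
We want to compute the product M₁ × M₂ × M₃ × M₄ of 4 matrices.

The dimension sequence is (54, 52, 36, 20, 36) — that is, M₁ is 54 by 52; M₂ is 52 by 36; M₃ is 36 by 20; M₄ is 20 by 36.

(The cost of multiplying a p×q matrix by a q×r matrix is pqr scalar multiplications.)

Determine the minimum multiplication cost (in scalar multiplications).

132480

Adjacent pairs: M₁M₂ = 54·52·36 = 101088; M₂M₃ = 52·36·20 = 37440; M₃M₄ = 36·20·36 = 25920.
Length 3: M₁..M₃: k=1: 0+37440+54·52·20=93600; k=2: 101088+0+54·36·20=139968 → min 93600 | M₂..M₄: k=2: 0+25920+52·36·36=93312; k=3: 37440+0+52·20·36=74880 → min 74880.
Length 4: M₁..M₄: k=1: 0+74880+54·52·36=175968; k=2: 101088+25920+54·36·36=196992; k=3: 93600+0+54·20·36=132480 → min 132480.
Optimal order: ((M₁ × (M₂ × M₃)) × M₄) with cost 132480.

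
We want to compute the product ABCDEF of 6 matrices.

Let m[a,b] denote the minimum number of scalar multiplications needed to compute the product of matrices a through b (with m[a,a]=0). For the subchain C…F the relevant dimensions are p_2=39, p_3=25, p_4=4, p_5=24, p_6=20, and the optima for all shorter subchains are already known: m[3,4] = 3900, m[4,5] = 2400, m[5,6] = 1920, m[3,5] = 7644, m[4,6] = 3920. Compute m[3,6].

m[3,6] = min over k∈[3,5] of m[3,k]+m[k+1,6]+p_{2}·p_k·p_{6}.
k=3: 0 + 3920 + 39·25·20 = 23420; k=4: 3900 + 1920 + 39·4·20 = 8940; k=5: 7644 + 0 + 39·24·20 = 26364.
Minimum: 8940 at k=4.

8940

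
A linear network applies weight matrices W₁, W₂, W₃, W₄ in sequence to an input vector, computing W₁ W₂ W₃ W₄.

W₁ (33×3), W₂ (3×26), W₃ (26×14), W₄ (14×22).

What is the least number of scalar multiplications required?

Adjacent pairs: W₁W₂ = 33·3·26 = 2574; W₂W₃ = 3·26·14 = 1092; W₃W₄ = 26·14·22 = 8008.
Length 3: W₁..W₃: k=1: 0+1092+33·3·14=2478; k=2: 2574+0+33·26·14=14586 → min 2478 | W₂..W₄: k=2: 0+8008+3·26·22=9724; k=3: 1092+0+3·14·22=2016 → min 2016.
Length 4: W₁..W₄: k=1: 0+2016+33·3·22=4194; k=2: 2574+8008+33·26·22=29458; k=3: 2478+0+33·14·22=12642 → min 4194.
Optimal order: (W₁ ((W₂ W₃) W₄)) with cost 4194.

4194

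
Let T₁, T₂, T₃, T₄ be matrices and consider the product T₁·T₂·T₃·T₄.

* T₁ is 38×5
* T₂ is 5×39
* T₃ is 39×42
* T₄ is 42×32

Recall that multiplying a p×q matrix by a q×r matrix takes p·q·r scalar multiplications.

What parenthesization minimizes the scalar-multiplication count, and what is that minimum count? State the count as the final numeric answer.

20990

Adjacent pairs: T₁T₂ = 38·5·39 = 7410; T₂T₃ = 5·39·42 = 8190; T₃T₄ = 39·42·32 = 52416.
Length 3: T₁..T₃: k=1: 0+8190+38·5·42=16170; k=2: 7410+0+38·39·42=69654 → min 16170 | T₂..T₄: k=2: 0+52416+5·39·32=58656; k=3: 8190+0+5·42·32=14910 → min 14910.
Length 4: T₁..T₄: k=1: 0+14910+38·5·32=20990; k=2: 7410+52416+38·39·32=107250; k=3: 16170+0+38·42·32=67242 → min 20990.
Optimal parenthesization: (T₁·((T₂·T₃)·T₄)) with cost 20990.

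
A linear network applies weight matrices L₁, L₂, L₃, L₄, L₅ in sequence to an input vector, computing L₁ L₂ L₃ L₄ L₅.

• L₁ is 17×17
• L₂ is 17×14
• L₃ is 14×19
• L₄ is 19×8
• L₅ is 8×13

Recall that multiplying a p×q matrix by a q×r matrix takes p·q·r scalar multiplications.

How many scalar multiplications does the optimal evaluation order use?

Adjacent pairs: L₁L₂ = 17·17·14 = 4046; L₂L₃ = 17·14·19 = 4522; L₃L₄ = 14·19·8 = 2128; L₄L₅ = 19·8·13 = 1976.
Length 3: L₁..L₃: k=1: 0+4522+17·17·19=10013; k=2: 4046+0+17·14·19=8568 → min 8568 | L₂..L₄: k=2: 0+2128+17·14·8=4032; k=3: 4522+0+17·19·8=7106 → min 4032 | L₃..L₅: k=3: 0+1976+14·19·13=5434; k=4: 2128+0+14·8·13=3584 → min 3584.
Length 4: L₁..L₄: k=1: 0+4032+17·17·8=6344; k=2: 4046+2128+17·14·8=8078; k=3: 8568+0+17·19·8=11152 → min 6344 | L₂..L₅: k=2: 0+3584+17·14·13=6678; k=3: 4522+1976+17·19·13=10697; k=4: 4032+0+17·8·13=5800 → min 5800.
Length 5: L₁..L₅: k=1: 0+5800+17·17·13=9557; k=2: 4046+3584+17·14·13=10724; k=3: 8568+1976+17·19·13=14743; k=4: 6344+0+17·8·13=8112 → min 8112.
Optimal order: ((L₁ (L₂ (L₃ L₄))) L₅) with cost 8112.

8112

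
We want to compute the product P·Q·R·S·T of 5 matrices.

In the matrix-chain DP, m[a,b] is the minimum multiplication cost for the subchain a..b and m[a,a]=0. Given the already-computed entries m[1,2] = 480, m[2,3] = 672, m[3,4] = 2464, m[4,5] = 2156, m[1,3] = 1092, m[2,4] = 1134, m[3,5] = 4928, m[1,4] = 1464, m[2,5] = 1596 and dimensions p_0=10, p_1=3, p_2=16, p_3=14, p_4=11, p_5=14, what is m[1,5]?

m[1,5] = min over k∈[1,4] of m[1,k]+m[k+1,5]+p_{0}·p_k·p_{5}.
k=1: 0 + 1596 + 10·3·14 = 2016; k=2: 480 + 4928 + 10·16·14 = 7648; k=3: 1092 + 2156 + 10·14·14 = 5208; k=4: 1464 + 0 + 10·11·14 = 3004.
Minimum: 2016 at k=1.

2016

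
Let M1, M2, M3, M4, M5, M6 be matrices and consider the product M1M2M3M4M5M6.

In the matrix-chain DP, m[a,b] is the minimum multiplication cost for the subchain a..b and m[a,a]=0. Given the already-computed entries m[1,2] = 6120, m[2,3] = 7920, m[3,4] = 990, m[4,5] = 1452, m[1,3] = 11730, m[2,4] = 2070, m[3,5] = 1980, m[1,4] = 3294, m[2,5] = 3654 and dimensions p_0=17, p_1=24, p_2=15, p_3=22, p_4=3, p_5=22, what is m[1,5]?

m[1,5] = min over k∈[1,4] of m[1,k]+m[k+1,5]+p_{0}·p_k·p_{5}.
k=1: 0 + 3654 + 17·24·22 = 12630; k=2: 6120 + 1980 + 17·15·22 = 13710; k=3: 11730 + 1452 + 17·22·22 = 21410; k=4: 3294 + 0 + 17·3·22 = 4416.
Minimum: 4416 at k=4.

4416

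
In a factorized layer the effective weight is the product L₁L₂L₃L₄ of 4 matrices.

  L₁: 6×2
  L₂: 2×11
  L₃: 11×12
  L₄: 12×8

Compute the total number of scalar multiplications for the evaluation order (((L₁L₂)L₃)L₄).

1500

(L₁L₂): 6×2 by 2×11 → 6×11, cost 6·2·11 = 132
((L₁L₂)L₃): 6×11 by 11×12 → 6×12, cost 6·11·12 = 792; cumulative 924
(((L₁L₂)L₃)L₄): 6×12 by 12×8 → 6×8, cost 6·12·8 = 576; cumulative 1500
Total: 1500 scalar multiplications.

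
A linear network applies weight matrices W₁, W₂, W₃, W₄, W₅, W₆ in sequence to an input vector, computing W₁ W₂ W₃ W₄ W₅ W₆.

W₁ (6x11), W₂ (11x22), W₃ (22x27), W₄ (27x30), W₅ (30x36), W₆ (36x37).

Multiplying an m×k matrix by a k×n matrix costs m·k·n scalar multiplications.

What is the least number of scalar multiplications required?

24348

Adjacent pairs: W₁W₂ = 6·11·22 = 1452; W₂W₃ = 11·22·27 = 6534; W₃W₄ = 22·27·30 = 17820; W₄W₅ = 27·30·36 = 29160; W₅W₆ = 30·36·37 = 39960.
Length 3: W₁..W₃: k=1: 0+6534+6·11·27=8316; k=2: 1452+0+6·22·27=5016 → min 5016 | W₂..W₄: k=2: 0+17820+11·22·30=25080; k=3: 6534+0+11·27·30=15444 → min 15444 | W₃..W₅: k=3: 0+29160+22·27·36=50544; k=4: 17820+0+22·30·36=41580 → min 41580 | W₄..W₆: k=4: 0+39960+27·30·37=69930; k=5: 29160+0+27·36·37=65124 → min 65124.
Length 4: W₁..W₄: k=1: 0+15444+6·11·30=17424; k=2: 1452+17820+6·22·30=23232; k=3: 5016+0+6·27·30=9876 → min 9876 | W₂..W₅: k=2: 0+41580+11·22·36=50292; k=3: 6534+29160+11·27·36=46386; k=4: 15444+0+11·30·36=27324 → min 27324 | W₃..W₆: k=3: 0+65124+22·27·37=87102; k=4: 17820+39960+22·30·37=82200; k=5: 41580+0+22·36·37=70884 → min 70884.
Length 5: W₁..W₅: k=1: 0+27324+6·11·36=29700; k=2: 1452+41580+6·22·36=47784; k=3: 5016+29160+6·27·36=40008; k=4: 9876+0+6·30·36=16356 → min 16356 | W₂..W₆: k=2: 0+70884+11·22·37=79838; k=3: 6534+65124+11·27·37=82647; k=4: 15444+39960+11·30·37=67614; k=5: 27324+0+11·36·37=41976 → min 41976.
Length 6: W₁..W₆: k=1: 0+41976+6·11·37=44418; k=2: 1452+70884+6·22·37=77220; k=3: 5016+65124+6·27·37=76134; k=4: 9876+39960+6·30·37=56496; k=5: 16356+0+6·36·37=24348 → min 24348.
Optimal order: (((((W₁ W₂) W₃) W₄) W₅) W₆) with cost 24348.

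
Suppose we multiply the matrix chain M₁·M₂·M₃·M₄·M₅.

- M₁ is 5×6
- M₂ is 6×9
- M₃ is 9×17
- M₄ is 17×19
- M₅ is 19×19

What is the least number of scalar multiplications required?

4455

Adjacent pairs: M₁M₂ = 5·6·9 = 270; M₂M₃ = 6·9·17 = 918; M₃M₄ = 9·17·19 = 2907; M₄M₅ = 17·19·19 = 6137.
Length 3: M₁..M₃: k=1: 0+918+5·6·17=1428; k=2: 270+0+5·9·17=1035 → min 1035 | M₂..M₄: k=2: 0+2907+6·9·19=3933; k=3: 918+0+6·17·19=2856 → min 2856 | M₃..M₅: k=3: 0+6137+9·17·19=9044; k=4: 2907+0+9·19·19=6156 → min 6156.
Length 4: M₁..M₄: k=1: 0+2856+5·6·19=3426; k=2: 270+2907+5·9·19=4032; k=3: 1035+0+5·17·19=2650 → min 2650 | M₂..M₅: k=2: 0+6156+6·9·19=7182; k=3: 918+6137+6·17·19=8993; k=4: 2856+0+6·19·19=5022 → min 5022.
Length 5: M₁..M₅: k=1: 0+5022+5·6·19=5592; k=2: 270+6156+5·9·19=7281; k=3: 1035+6137+5·17·19=8787; k=4: 2650+0+5·19·19=4455 → min 4455.
Optimal order: ((((M₁·M₂)·M₃)·M₄)·M₅) with cost 4455.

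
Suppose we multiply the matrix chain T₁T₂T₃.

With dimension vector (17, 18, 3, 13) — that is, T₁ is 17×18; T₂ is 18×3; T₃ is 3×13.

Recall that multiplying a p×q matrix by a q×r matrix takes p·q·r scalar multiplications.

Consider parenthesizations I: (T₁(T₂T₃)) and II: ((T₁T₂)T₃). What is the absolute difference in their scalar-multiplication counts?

3099

Order I = (T₁(T₂T₃)): (T₂T₃): 18×3 by 3×13 → 18×13, cost 18·3·13 = 702; (T₁(T₂T₃)): 17×18 by 18×13 → 17×13, cost 17·18·13 = 3978; cumulative 4680. Total 4680.
Order II = ((T₁T₂)T₃): (T₁T₂): 17×18 by 18×3 → 17×3, cost 17·18·3 = 918; ((T₁T₂)T₃): 17×3 by 3×13 → 17×13, cost 17·3·13 = 663; cumulative 1581. Total 1581.
Difference: |4680 − 1581| = 3099.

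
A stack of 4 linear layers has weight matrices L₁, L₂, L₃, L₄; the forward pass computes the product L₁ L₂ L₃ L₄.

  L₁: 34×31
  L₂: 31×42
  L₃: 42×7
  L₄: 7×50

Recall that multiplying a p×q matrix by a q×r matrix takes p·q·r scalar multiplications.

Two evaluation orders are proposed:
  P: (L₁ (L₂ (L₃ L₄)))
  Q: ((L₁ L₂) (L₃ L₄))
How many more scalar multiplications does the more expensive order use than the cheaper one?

2132

Order P = (L₁ (L₂ (L₃ L₄))): (L₃ L₄): 42×7 by 7×50 → 42×50, cost 42·7·50 = 14700; (L₂ (L₃ L₄)): 31×42 by 42×50 → 31×50, cost 31·42·50 = 65100; cumulative 79800; (L₁ (L₂ (L₃ L₄))): 34×31 by 31×50 → 34×50, cost 34·31·50 = 52700; cumulative 132500. Total 132500.
Order Q = ((L₁ L₂) (L₃ L₄)): (L₁ L₂): 34×31 by 31×42 → 34×42, cost 34·31·42 = 44268; (L₃ L₄): 42×7 by 7×50 → 42×50, cost 42·7·50 = 14700; ((L₁ L₂) (L₃ L₄)): 34×42 by 42×50 → 34×50, cost 34·42·50 = 71400; cumulative 130368. Total 130368.
Difference: |132500 − 130368| = 2132.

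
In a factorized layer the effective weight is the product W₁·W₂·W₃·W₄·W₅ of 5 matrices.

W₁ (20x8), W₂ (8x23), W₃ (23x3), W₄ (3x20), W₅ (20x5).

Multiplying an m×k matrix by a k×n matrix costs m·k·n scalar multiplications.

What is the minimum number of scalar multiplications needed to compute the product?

1632

Adjacent pairs: W₁W₂ = 20·8·23 = 3680; W₂W₃ = 8·23·3 = 552; W₃W₄ = 23·3·20 = 1380; W₄W₅ = 3·20·5 = 300.
Length 3: W₁..W₃: k=1: 0+552+20·8·3=1032; k=2: 3680+0+20·23·3=5060 → min 1032 | W₂..W₄: k=2: 0+1380+8·23·20=5060; k=3: 552+0+8·3·20=1032 → min 1032 | W₃..W₅: k=3: 0+300+23·3·5=645; k=4: 1380+0+23·20·5=3680 → min 645.
Length 4: W₁..W₄: k=1: 0+1032+20·8·20=4232; k=2: 3680+1380+20·23·20=14260; k=3: 1032+0+20·3·20=2232 → min 2232 | W₂..W₅: k=2: 0+645+8·23·5=1565; k=3: 552+300+8·3·5=972; k=4: 1032+0+8·20·5=1832 → min 972.
Length 5: W₁..W₅: k=1: 0+972+20·8·5=1772; k=2: 3680+645+20·23·5=6625; k=3: 1032+300+20·3·5=1632; k=4: 2232+0+20·20·5=4232 → min 1632.
Optimal order: ((W₁·(W₂·W₃))·(W₄·W₅)) with cost 1632.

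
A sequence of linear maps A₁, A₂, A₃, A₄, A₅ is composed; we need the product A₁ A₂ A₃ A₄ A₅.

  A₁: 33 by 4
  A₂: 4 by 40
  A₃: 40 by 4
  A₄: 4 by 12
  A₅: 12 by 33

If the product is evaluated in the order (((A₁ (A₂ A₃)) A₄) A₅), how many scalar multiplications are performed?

15820

(A₂ A₃): 4×40 by 40×4 → 4×4, cost 4·40·4 = 640
(A₁ (A₂ A₃)): 33×4 by 4×4 → 33×4, cost 33·4·4 = 528; cumulative 1168
((A₁ (A₂ A₃)) A₄): 33×4 by 4×12 → 33×12, cost 33·4·12 = 1584; cumulative 2752
(((A₁ (A₂ A₃)) A₄) A₅): 33×12 by 12×33 → 33×33, cost 33·12·33 = 13068; cumulative 15820
Total: 15820 scalar multiplications.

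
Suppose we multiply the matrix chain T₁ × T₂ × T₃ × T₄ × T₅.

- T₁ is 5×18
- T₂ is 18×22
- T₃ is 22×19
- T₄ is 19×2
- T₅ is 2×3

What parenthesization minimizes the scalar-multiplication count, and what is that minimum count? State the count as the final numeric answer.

Adjacent pairs: T₁T₂ = 5·18·22 = 1980; T₂T₃ = 18·22·19 = 7524; T₃T₄ = 22·19·2 = 836; T₄T₅ = 19·2·3 = 114.
Length 3: T₁..T₃: k=1: 0+7524+5·18·19=9234; k=2: 1980+0+5·22·19=4070 → min 4070 | T₂..T₄: k=2: 0+836+18·22·2=1628; k=3: 7524+0+18·19·2=8208 → min 1628 | T₃..T₅: k=3: 0+114+22·19·3=1368; k=4: 836+0+22·2·3=968 → min 968.
Length 4: T₁..T₄: k=1: 0+1628+5·18·2=1808; k=2: 1980+836+5·22·2=3036; k=3: 4070+0+5·19·2=4260 → min 1808 | T₂..T₅: k=2: 0+968+18·22·3=2156; k=3: 7524+114+18·19·3=8664; k=4: 1628+0+18·2·3=1736 → min 1736.
Length 5: T₁..T₅: k=1: 0+1736+5·18·3=2006; k=2: 1980+968+5·22·3=3278; k=3: 4070+114+5·19·3=4469; k=4: 1808+0+5·2·3=1838 → min 1838.
Optimal parenthesization: ((T₁ × (T₂ × (T₃ × T₄))) × T₅) with cost 1838.

1838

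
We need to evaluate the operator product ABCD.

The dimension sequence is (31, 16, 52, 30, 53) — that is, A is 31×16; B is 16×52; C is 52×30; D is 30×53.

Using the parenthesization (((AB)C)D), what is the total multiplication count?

123442

(AB): 31×16 by 16×52 → 31×52, cost 31·16·52 = 25792
((AB)C): 31×52 by 52×30 → 31×30, cost 31·52·30 = 48360; cumulative 74152
(((AB)C)D): 31×30 by 30×53 → 31×53, cost 31·30·53 = 49290; cumulative 123442
Total: 123442 scalar multiplications.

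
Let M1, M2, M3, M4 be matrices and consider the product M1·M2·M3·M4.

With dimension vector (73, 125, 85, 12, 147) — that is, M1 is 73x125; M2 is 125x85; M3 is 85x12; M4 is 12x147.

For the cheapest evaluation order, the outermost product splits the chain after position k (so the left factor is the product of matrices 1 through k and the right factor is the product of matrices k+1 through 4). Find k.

Adjacent pairs: M1M2 = 73·125·85 = 775625; M2M3 = 125·85·12 = 127500; M3M4 = 85·12·147 = 149940.
Length 3: M1..M3: k=1: 0+127500+73·125·12=237000; k=2: 775625+0+73·85·12=850085 → min 237000 | M2..M4: k=2: 0+149940+125·85·147=1711815; k=3: 127500+0+125·12·147=348000 → min 348000.
Top-level splits: k=1: (M1..M1)·(M2..M4) → 0+348000+73·125·147 = 1689375; k=2: (M1..M2)·(M3..M4) → 775625+149940+73·85·147 = 1837700; k=3: (M1..M3)·(M4..M4) → 237000+0+73·12·147 = 365772.
Best split is after M3, i.e. k = 3.

3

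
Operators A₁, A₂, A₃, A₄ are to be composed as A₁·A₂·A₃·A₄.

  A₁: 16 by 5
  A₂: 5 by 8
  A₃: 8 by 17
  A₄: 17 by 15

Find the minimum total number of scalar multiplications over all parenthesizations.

Adjacent pairs: A₁A₂ = 16·5·8 = 640; A₂A₃ = 5·8·17 = 680; A₃A₄ = 8·17·15 = 2040.
Length 3: A₁..A₃: k=1: 0+680+16·5·17=2040; k=2: 640+0+16·8·17=2816 → min 2040 | A₂..A₄: k=2: 0+2040+5·8·15=2640; k=3: 680+0+5·17·15=1955 → min 1955.
Length 4: A₁..A₄: k=1: 0+1955+16·5·15=3155; k=2: 640+2040+16·8·15=4600; k=3: 2040+0+16·17·15=6120 → min 3155.
Optimal order: (A₁·((A₂·A₃)·A₄)) with cost 3155.

3155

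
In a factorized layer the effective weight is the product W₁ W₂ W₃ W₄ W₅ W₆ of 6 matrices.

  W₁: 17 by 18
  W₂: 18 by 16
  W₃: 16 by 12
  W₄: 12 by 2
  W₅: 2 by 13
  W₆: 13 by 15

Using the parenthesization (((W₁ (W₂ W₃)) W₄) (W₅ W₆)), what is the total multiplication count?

8436

(W₂ W₃): 18×16 by 16×12 → 18×12, cost 18·16·12 = 3456
(W₁ (W₂ W₃)): 17×18 by 18×12 → 17×12, cost 17·18·12 = 3672; cumulative 7128
((W₁ (W₂ W₃)) W₄): 17×12 by 12×2 → 17×2, cost 17·12·2 = 408; cumulative 7536
(W₅ W₆): 2×13 by 13×15 → 2×15, cost 2·13·15 = 390
(((W₁ (W₂ W₃)) W₄) (W₅ W₆)): 17×2 by 2×15 → 17×15, cost 17·2·15 = 510; cumulative 8436
Total: 8436 scalar multiplications.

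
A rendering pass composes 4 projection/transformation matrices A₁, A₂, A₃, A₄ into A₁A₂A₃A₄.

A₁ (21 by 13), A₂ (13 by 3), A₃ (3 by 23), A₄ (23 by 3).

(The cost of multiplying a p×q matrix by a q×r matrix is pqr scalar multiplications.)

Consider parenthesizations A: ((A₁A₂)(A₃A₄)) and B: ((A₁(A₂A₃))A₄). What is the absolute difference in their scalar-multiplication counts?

Order A = ((A₁A₂)(A₃A₄)): (A₁A₂): 21×13 by 13×3 → 21×3, cost 21·13·3 = 819; (A₃A₄): 3×23 by 23×3 → 3×3, cost 3·23·3 = 207; ((A₁A₂)(A₃A₄)): 21×3 by 3×3 → 21×3, cost 21·3·3 = 189; cumulative 1215. Total 1215.
Order B = ((A₁(A₂A₃))A₄): (A₂A₃): 13×3 by 3×23 → 13×23, cost 13·3·23 = 897; (A₁(A₂A₃)): 21×13 by 13×23 → 21×23, cost 21·13·23 = 6279; cumulative 7176; ((A₁(A₂A₃))A₄): 21×23 by 23×3 → 21×3, cost 21·23·3 = 1449; cumulative 8625. Total 8625.
Difference: |1215 − 8625| = 7410.

7410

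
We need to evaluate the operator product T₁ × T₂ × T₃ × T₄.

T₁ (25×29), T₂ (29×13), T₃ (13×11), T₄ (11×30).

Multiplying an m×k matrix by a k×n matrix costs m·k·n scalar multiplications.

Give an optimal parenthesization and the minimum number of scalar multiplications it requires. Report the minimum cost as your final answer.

Adjacent pairs: T₁T₂ = 25·29·13 = 9425; T₂T₃ = 29·13·11 = 4147; T₃T₄ = 13·11·30 = 4290.
Length 3: T₁..T₃: k=1: 0+4147+25·29·11=12122; k=2: 9425+0+25·13·11=13000 → min 12122 | T₂..T₄: k=2: 0+4290+29·13·30=15600; k=3: 4147+0+29·11·30=13717 → min 13717.
Length 4: T₁..T₄: k=1: 0+13717+25·29·30=35467; k=2: 9425+4290+25·13·30=23465; k=3: 12122+0+25·11·30=20372 → min 20372.
Optimal parenthesization: ((T₁ × (T₂ × T₃)) × T₄) with cost 20372.

20372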